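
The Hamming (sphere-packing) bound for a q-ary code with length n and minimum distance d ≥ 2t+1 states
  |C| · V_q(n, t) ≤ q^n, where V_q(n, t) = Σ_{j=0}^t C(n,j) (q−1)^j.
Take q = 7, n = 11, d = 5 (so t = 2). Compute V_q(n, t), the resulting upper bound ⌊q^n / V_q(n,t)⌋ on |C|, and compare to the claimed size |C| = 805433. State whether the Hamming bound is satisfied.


V_q(n, t) = 2047, q^n = 1977326743, Hamming bound = 965963, |C| = 805433 ≤ bound (satisfied).

Step 1: Compute V_q(n, t) = Σ_{j=0}^2 C(n, j) (q−1)^j.
  j = 0: C(11,0)·(6)^0 = 1·1 = 1.
  j = 1: C(11,1)·(6)^1 = 11·6 = 66.
  j = 2: C(11,2)·(6)^2 = 55·36 = 1980.
  V_q(n, t) = 1 + 66 + 1980 = 2047.
Step 2: q^n = 7^11 = 1977326743.
Step 3: Hamming bound ⌊q^n / V_q(n,t)⌋ = ⌊1977326743/2047⌋ = 965963.
Step 4: Compare |C| = 805433 to 965963: satisfied.
The claimed |C| lies below the Hamming bound.


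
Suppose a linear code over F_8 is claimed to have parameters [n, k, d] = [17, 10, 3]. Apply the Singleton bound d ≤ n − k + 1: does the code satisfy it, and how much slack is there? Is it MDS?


Singleton RHS = n − k + 1 = 8, slack = 5, bound satisfied, not MDS.

Singleton bound: d ≤ n − k + 1.
Here n = 17, k = 10, so n − k + 1 = 8.
Given d = 3, check d ≤ 8: YES.
Slack = (n − k + 1) − d = 5.
The code is NOT MDS (slack = 5 > 0).
Description: the claimed parameters are [17, 10, 3]_8; such a code would be non-MDS.


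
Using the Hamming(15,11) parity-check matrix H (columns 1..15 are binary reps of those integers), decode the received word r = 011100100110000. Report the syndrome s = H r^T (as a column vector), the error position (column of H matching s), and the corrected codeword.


s = (0, 0, 1, 1)^T, error position = 3, corrected codeword c = 010100100110000

Compute s = H r^T mod 2 one row at a time:
  s_1 = 0 + 0 + 1 + 1 + 0 + 0 + 0 + 0 = 2 ≡ 0 (mod 2).
  s_2 = 1 + 0 + 0 + 1 + 0 + 0 + 0 + 0 = 2 ≡ 0 (mod 2).
  s_3 = 1 + 1 + 0 + 1 + 1 + 1 + 0 + 0 = 5 ≡ 1 (mod 2).
  s_4 = 0 + 1 + 0 + 1 + 0 + 1 + 0 + 0 = 3 ≡ 1 (mod 2).
s = (0, 0, 1, 1)^T — this equals column 3 of H (binary 0011), so error is at position 3.
Correct: flip bit 3 of r = 011100100110000 to get c = 010100100110000.


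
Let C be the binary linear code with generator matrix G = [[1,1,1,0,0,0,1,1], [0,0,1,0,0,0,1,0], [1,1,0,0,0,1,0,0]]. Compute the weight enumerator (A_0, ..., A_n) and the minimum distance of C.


Weight distribution: A_0 = 1, A_2 = 2, A_3 = 2, A_4 = 1, A_5 = 2. Minimum distance d = 2.

Enumerate all 2^3 = 8 messages m ∈ F_2^3.
For each, compute codeword c = mG in F_2^8, then tally its weight.
  m = 000 → c = 00000000, weight = 0.
  m = 100 → c = 11100011, weight = 5.
  m = 010 → c = 00100010, weight = 2.
  m = 110 → c = 11000001, weight = 3.
  m = 001 → c = 11000100, weight = 3.
  m = 101 → c = 00100111, weight = 4.
  m = 011 → c = 11100110, weight = 5.
  m = 111 → c = 00000101, weight = 2.
Tally weights:
  weight 0: 1 codewords.
  weight 2: 2 codewords.
  weight 3: 2 codewords.
  weight 4: 1 codewords.
  weight 5: 2 codewords.
Minimum distance d = smallest w > 0 with A_w > 0 = 2.
Sanity: Σ A_w = 8 = 2^3 = 8 ✓.


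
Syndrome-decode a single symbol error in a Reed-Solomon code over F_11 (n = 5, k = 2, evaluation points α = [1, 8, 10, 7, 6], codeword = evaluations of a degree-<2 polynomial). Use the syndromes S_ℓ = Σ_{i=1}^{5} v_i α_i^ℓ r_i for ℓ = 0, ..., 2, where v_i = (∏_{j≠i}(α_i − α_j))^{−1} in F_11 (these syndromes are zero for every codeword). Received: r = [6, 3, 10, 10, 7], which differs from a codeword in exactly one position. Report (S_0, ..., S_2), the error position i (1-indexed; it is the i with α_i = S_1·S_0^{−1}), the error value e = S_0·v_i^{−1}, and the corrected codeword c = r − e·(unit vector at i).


S = (7, 5, 2), error at position 4, error magnitude e = 5, c = [6, 3, 10, 5, 7].

Step 1: column multipliers v_i = (∏_{j≠i}(α_i − α_j))^{−1} mod 11.
  i = 1 (α = 1): (1−8)(1−10)(1−7)(1−6) = (−7)·(−9)·(−6)·(−5) = 1890 ≡ 9, so v_1 = 9^{−1} = 5 (mod 11).
  i = 2 (α = 8): (8−1)(8−10)(8−7)(8−6) = 7·(−2)·1·2 = −28 ≡ 5, so v_2 = 5^{−1} = 9 (mod 11).
  i = 3 (α = 10): (10−1)(10−8)(10−7)(10−6) = 9·2·3·4 = 216 ≡ 7, so v_3 = 7^{−1} = 8 (mod 11).
  i = 4 (α = 7): (7−1)(7−8)(7−10)(7−6) = 6·(−1)·(−3)·1 = 18 ≡ 7, so v_4 = 7^{−1} = 8 (mod 11).
  i = 5 (α = 6): (6−1)(6−8)(6−10)(6−7) = 5·(−2)·(−4)·(−1) = −40 ≡ 4, so v_5 = 4^{−1} = 3 (mod 11).
  v = [5, 9, 8, 8, 3].
Step 2: syndromes of r = [6, 3, 10, 10, 7] (all sums mod 11).
  S_0 = Σ v_i r_i = 5·6 + 9·3 + 8·10 + 8·10 + 3·7 = 238 ≡ 7.
  S_1 = Σ v_i α_i r_i = 5·1·6 + 9·8·3 + 8·10·10 + 8·7·10 + 3·6·7 = 1732 ≡ 5.
  α_i^2 mod 11 = [1, 9, 1, 5, 3].
  S_2 = Σ v_i α_i^2 r_i = 5·1·6 + 9·9·3 + 8·1·10 + 8·5·10 + 3·3·7 = 816 ≡ 2.
  S = (7, 5, 2) ≠ 0, so r is not a codeword (an error is present).
Step 3: locate the error. For a single error e at position i, S_ℓ = v_i·e·α_i^ℓ, so α_err = S_1/S_0.
  S_0^{−1} = 7^{−1} = 8 (mod 11), so α_err = 5·8 = 40 ≡ 7 = α_4. Error position i = 4.
  Consistency check: S_2/S_1 = 2·9 = 18 ≡ 7 = α_err ✓ (single-error assumption holds).
Step 4: error magnitude e = S_0/v_4 = S_0·∏_{j≠4}(α_4 − α_j) = 7·7 = 49 ≡ 5 (mod 11).
Step 5: correct position 4: c_4 = r_4 − e = 10 − 5 ≡ 5 (mod 11). Hence c = [6, 3, 10, 5, 7].
  Check: interpolating c through the α_i gives m(x) = 8 + 9·x (degree < 2) with m(α_i) = c_i for every i, so c is indeed a codeword.


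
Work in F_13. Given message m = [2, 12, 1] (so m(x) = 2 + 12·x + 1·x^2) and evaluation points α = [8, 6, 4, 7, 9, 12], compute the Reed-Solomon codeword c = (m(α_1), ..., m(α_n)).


c = [6, 6, 1, 5, 9, 4]

Message polynomial: m(x) = 2 + 12·x + 1·x^2 (mod 13).
For each evaluation point α_i, compute m(α_i) mod 13:
  α_1 = 8: Horner steps 1 → 7 → 6, so m(8) = 6.
  α_2 = 6: Horner steps 1 → 5 → 6, so m(6) = 6.
  α_3 = 4: Horner steps 1 → 3 → 1, so m(4) = 1.
  α_4 = 7: Horner steps 1 → 6 → 5, so m(7) = 5.
  α_5 = 9: Horner steps 1 → 8 → 9, so m(9) = 9.
  α_6 = 12: Horner steps 1 → 11 → 4, so m(12) = 4.
Codeword c = [6, 6, 1, 5, 9, 4] ∈ F_13^6.


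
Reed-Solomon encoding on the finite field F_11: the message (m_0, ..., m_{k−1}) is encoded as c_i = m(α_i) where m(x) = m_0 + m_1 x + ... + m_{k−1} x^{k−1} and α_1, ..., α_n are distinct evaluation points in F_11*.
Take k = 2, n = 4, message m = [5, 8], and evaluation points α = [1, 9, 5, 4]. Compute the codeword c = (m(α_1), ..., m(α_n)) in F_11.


c = [2, 0, 1, 4]

Message polynomial: m(x) = 5 + 8·x (mod 11).
For each evaluation point α_i, compute m(α_i) mod 11:
  α_1 = 1: Horner steps 8 → 2, so m(1) = 2.
  α_2 = 9: Horner steps 8 → 0, so m(9) = 0.
  α_3 = 5: Horner steps 8 → 1, so m(5) = 1.
  α_4 = 4: Horner steps 8 → 4, so m(4) = 4.
Codeword c = [2, 0, 1, 4] ∈ F_11^4.


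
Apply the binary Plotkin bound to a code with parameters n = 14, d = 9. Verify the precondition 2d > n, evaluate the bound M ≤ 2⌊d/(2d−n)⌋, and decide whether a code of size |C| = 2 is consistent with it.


Plotkin bound M ≤ 4; given |C| = 2 ≤ bound (satisfied).

Check applicability: 2d = 18, n = 14.
2d − n = 4 > 0, so Plotkin applies.
Compute d/(2d−n) = 9/4 ≈ 2.2500.
⌊d/(2d−n)⌋ = 2.
Plotkin bound: M ≤ 2·2 = 4.
Given |C| = 2, check: satisfied.
This |C| is below the Plotkin bound.


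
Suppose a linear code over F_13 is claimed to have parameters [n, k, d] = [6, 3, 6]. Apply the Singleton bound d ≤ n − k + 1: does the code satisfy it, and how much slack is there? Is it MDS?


Singleton RHS = n − k + 1 = 4, slack = -2, bound violated (no such code; not MDS).

Singleton bound: d ≤ n − k + 1.
Here n = 6, k = 3, so n − k + 1 = 4.
Given d = 6, check d ≤ 4: NO.
Slack = (n − k + 1) − d = -2.
The slack is negative: d = 6 exceeds n − k + 1 = 4 by 2, so the Singleton bound is violated and no linear [6, 3, 6]_13 code can exist. In particular it is not MDS (MDS requires d = n − k + 1 exactly).
Description: the claimed parameters are [6, 3, 6]_13; such a code would be impossible (violates the Singleton bound).


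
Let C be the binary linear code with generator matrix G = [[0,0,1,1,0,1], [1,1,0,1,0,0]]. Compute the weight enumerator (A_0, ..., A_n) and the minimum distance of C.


Weight distribution: A_0 = 1, A_3 = 2, A_4 = 1. Minimum distance d = 3.

Enumerate all 2^2 = 4 messages m ∈ F_2^2.
For each, compute codeword c = mG in F_2^6, then tally its weight.
  m = 00 → c = 000000, weight = 0.
  m = 10 → c = 001101, weight = 3.
  m = 01 → c = 110100, weight = 3.
  m = 11 → c = 111001, weight = 4.
Tally weights:
  weight 0: 1 codewords.
  weight 3: 2 codewords.
  weight 4: 1 codewords.
Minimum distance d = smallest w > 0 with A_w > 0 = 3.
Sanity: Σ A_w = 4 = 2^2 = 4 ✓.


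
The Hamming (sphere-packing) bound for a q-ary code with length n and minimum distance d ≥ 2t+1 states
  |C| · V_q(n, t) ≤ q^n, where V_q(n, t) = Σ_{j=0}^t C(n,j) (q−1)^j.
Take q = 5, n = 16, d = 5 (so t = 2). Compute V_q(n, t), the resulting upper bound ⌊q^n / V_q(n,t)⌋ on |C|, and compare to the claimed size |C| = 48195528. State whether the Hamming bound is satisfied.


V_q(n, t) = 1985, q^n = 152587890625, Hamming bound = 76870473, |C| = 48195528 ≤ bound (satisfied).

Step 1: Compute V_q(n, t) = Σ_{j=0}^2 C(n, j) (q−1)^j.
  j = 0: C(16,0)·(4)^0 = 1·1 = 1.
  j = 1: C(16,1)·(4)^1 = 16·4 = 64.
  j = 2: C(16,2)·(4)^2 = 120·16 = 1920.
  V_q(n, t) = 1 + 64 + 1920 = 1985.
Step 2: q^n = 5^16 = 152587890625.
Step 3: Hamming bound ⌊q^n / V_q(n,t)⌋ = ⌊152587890625/1985⌋ = 76870473.
Step 4: Compare |C| = 48195528 to 76870473: satisfied.
The claimed |C| lies below the Hamming bound.


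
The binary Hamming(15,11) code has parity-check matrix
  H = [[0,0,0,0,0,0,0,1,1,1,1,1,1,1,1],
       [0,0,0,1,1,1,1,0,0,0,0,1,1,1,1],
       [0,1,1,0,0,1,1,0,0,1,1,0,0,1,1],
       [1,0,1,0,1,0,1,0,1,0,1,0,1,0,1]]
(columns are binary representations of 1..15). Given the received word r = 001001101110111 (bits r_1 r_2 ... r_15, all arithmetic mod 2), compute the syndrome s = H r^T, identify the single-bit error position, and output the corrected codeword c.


s = (0, 1, 1, 0)^T, error position = 6, corrected codeword c = 001000101110111

Compute s = H r^T mod 2 one row at a time:
  s_1 = 0 + 1 + 1 + 1 + 0 + 1 + 1 + 1 = 6 ≡ 0 (mod 2).
  s_2 = 0 + 0 + 1 + 1 + 0 + 1 + 1 + 1 = 5 ≡ 1 (mod 2).
  s_3 = 0 + 1 + 1 + 1 + 1 + 1 + 1 + 1 = 7 ≡ 1 (mod 2).
  s_4 = 0 + 1 + 0 + 1 + 1 + 1 + 1 + 1 = 6 ≡ 0 (mod 2).
s = (0, 1, 1, 0)^T — this equals column 6 of H (binary 0110), so error is at position 6.
Correct: flip bit 6 of r = 001001101110111 to get c = 001000101110111.


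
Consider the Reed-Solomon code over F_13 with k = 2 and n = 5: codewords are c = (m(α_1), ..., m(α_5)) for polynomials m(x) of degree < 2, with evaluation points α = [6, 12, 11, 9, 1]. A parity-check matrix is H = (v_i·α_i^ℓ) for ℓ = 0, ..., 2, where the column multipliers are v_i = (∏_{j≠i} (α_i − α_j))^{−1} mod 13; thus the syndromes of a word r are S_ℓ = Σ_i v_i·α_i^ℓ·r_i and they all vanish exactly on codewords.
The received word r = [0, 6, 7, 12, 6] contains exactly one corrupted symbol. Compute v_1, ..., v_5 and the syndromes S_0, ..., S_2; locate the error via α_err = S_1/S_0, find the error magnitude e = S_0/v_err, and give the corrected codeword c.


S = (7, 6, 7), error at position 2, error magnitude e = 8, c = [0, 11, 7, 12, 6].

Step 1: column multipliers v_i = (∏_{j≠i}(α_i − α_j))^{−1} mod 13.
  i = 1 (α = 6): (6−12)(6−11)(6−9)(6−1) = (−6)·(−5)·(−3)·5 = −450 ≡ 5, so v_1 = 5^{−1} = 8 (mod 13).
  i = 2 (α = 12): (12−6)(12−11)(12−9)(12−1) = 6·1·3·11 = 198 ≡ 3, so v_2 = 3^{−1} = 9 (mod 13).
  i = 3 (α = 11): (11−6)(11−12)(11−9)(11−1) = 5·(−1)·2·10 = −100 ≡ 4, so v_3 = 4^{−1} = 10 (mod 13).
  i = 4 (α = 9): (9−6)(9−12)(9−11)(9−1) = 3·(−3)·(−2)·8 = 144 ≡ 1, so v_4 = 1^{−1} = 1 (mod 13).
  i = 5 (α = 1): (1−6)(1−12)(1−11)(1−9) = (−5)·(−11)·(−10)·(−8) = 4400 ≡ 6, so v_5 = 6^{−1} = 11 (mod 13).
  v = [8, 9, 10, 1, 11].
Step 2: syndromes of r = [0, 6, 7, 12, 6] (all sums mod 13).
  S_0 = Σ v_i r_i = 8·0 + 9·6 + 10·7 + 1·12 + 11·6 = 202 ≡ 7.
  S_1 = Σ v_i α_i r_i = 8·6·0 + 9·12·6 + 10·11·7 + 1·9·12 + 11·1·6 = 1592 ≡ 6.
  α_i^2 mod 13 = [10, 1, 4, 3, 1].
  S_2 = Σ v_i α_i^2 r_i = 8·10·0 + 9·1·6 + 10·4·7 + 1·3·12 + 11·1·6 = 436 ≡ 7.
  S = (7, 6, 7) ≠ 0, so r is not a codeword (an error is present).
Step 3: locate the error. For a single error e at position i, S_ℓ = v_i·e·α_i^ℓ, so α_err = S_1/S_0.
  S_0^{−1} = 7^{−1} = 2 (mod 13), so α_err = 6·2 = 12 ≡ 12 = α_2. Error position i = 2.
  Consistency check: S_2/S_1 = 7·11 = 77 ≡ 12 = α_err ✓ (single-error assumption holds).
Step 4: error magnitude e = S_0/v_2 = S_0·∏_{j≠2}(α_2 − α_j) = 7·3 = 21 ≡ 8 (mod 13).
Step 5: correct position 2: c_2 = r_2 − e = 6 − 8 ≡ 11 (mod 13). Hence c = [0, 11, 7, 12, 6].
  Check: interpolating c through the α_i gives m(x) = 2 + 4·x (degree < 2) with m(α_i) = c_i for every i, so c is indeed a codeword.


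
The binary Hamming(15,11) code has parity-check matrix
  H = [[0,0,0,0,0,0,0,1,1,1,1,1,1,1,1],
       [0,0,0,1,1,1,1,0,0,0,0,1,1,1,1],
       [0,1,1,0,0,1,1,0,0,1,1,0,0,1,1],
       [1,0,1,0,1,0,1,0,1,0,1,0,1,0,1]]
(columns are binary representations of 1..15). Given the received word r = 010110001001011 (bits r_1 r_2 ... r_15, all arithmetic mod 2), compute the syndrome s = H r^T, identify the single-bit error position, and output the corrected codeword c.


s = (0, 1, 1, 1)^T, error position = 7, corrected codeword c = 010110101001011

Compute s = H r^T mod 2 one row at a time:
  s_1 = 0 + 1 + 0 + 0 + 1 + 0 + 1 + 1 = 4 ≡ 0 (mod 2).
  s_2 = 1 + 1 + 0 + 0 + 1 + 0 + 1 + 1 = 5 ≡ 1 (mod 2).
  s_3 = 1 + 0 + 0 + 0 + 0 + 0 + 1 + 1 = 3 ≡ 1 (mod 2).
  s_4 = 0 + 0 + 1 + 0 + 1 + 0 + 0 + 1 = 3 ≡ 1 (mod 2).
s = (0, 1, 1, 1)^T — this equals column 7 of H (binary 0111), so error is at position 7.
Correct: flip bit 7 of r = 010110001001011 to get c = 010110101001011.


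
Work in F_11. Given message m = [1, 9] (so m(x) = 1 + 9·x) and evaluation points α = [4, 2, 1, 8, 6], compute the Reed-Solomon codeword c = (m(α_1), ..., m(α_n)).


c = [4, 8, 10, 7, 0]

Message polynomial: m(x) = 1 + 9·x (mod 11).
For each evaluation point α_i, compute m(α_i) mod 11:
  α_1 = 4: Horner steps 9 → 4, so m(4) = 4.
  α_2 = 2: Horner steps 9 → 8, so m(2) = 8.
  α_3 = 1: Horner steps 9 → 10, so m(1) = 10.
  α_4 = 8: Horner steps 9 → 7, so m(8) = 7.
  α_5 = 6: Horner steps 9 → 0, so m(6) = 0.
Codeword c = [4, 8, 10, 7, 0] ∈ F_11^5.


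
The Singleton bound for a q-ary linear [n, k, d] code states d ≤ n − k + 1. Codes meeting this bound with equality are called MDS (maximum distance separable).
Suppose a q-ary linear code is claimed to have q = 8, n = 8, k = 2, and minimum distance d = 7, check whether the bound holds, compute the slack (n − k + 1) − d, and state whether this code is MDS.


Singleton RHS = n − k + 1 = 7, slack = 0, bound satisfied, MDS.

Singleton bound: d ≤ n − k + 1.
Here n = 8, k = 2, so n − k + 1 = 7.
Given d = 7, check d ≤ 7: YES.
Slack = (n − k + 1) − d = 0.
The code is MDS (slack = 0).
Description: the claimed parameters are [8, 2, 7]_8; such a code would be MDS (meets Singleton bound).


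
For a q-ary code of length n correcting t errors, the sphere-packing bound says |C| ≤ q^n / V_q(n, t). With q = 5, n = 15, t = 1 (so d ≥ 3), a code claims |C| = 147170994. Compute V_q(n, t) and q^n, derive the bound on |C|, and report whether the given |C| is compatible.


V_q(n, t) = 61, q^n = 30517578125, Hamming bound = 500288165, |C| = 147170994 ≤ bound (satisfied).

Step 1: Compute V_q(n, t) = Σ_{j=0}^1 C(n, j) (q−1)^j.
  j = 0: C(15,0)·(4)^0 = 1·1 = 1.
  j = 1: C(15,1)·(4)^1 = 15·4 = 60.
  V_q(n, t) = 1 + 60 = 61.
Step 2: q^n = 5^15 = 30517578125.
Step 3: Hamming bound ⌊q^n / V_q(n,t)⌋ = ⌊30517578125/61⌋ = 500288165.
Step 4: Compare |C| = 147170994 to 500288165: satisfied.
The claimed |C| lies below the Hamming bound.


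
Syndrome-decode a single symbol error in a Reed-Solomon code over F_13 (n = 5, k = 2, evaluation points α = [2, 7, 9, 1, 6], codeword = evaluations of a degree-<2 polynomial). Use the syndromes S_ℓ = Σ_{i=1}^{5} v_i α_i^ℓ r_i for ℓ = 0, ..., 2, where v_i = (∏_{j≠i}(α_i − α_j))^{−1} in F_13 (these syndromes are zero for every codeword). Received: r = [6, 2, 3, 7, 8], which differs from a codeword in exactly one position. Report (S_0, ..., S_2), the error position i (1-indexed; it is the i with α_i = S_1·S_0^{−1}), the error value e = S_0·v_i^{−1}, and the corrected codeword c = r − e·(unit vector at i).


S = (10, 10, 10), error at position 4, error magnitude e = 8, c = [6, 2, 3, 12, 8].

Step 1: column multipliers v_i = (∏_{j≠i}(α_i − α_j))^{−1} mod 13.
  i = 1 (α = 2): (2−7)(2−9)(2−1)(2−6) = (−5)·(−7)·1·(−4) = −140 ≡ 3, so v_1 = 3^{−1} = 9 (mod 13).
  i = 2 (α = 7): (7−2)(7−9)(7−1)(7−6) = 5·(−2)·6·1 = −60 ≡ 5, so v_2 = 5^{−1} = 8 (mod 13).
  i = 3 (α = 9): (9−2)(9−7)(9−1)(9−6) = 7·2·8·3 = 336 ≡ 11, so v_3 = 11^{−1} = 6 (mod 13).
  i = 4 (α = 1): (1−2)(1−7)(1−9)(1−6) = (−1)·(−6)·(−8)·(−5) = 240 ≡ 6, so v_4 = 6^{−1} = 11 (mod 13).
  i = 5 (α = 6): (6−2)(6−7)(6−9)(6−1) = 4·(−1)·(−3)·5 = 60 ≡ 8, so v_5 = 8^{−1} = 5 (mod 13).
  v = [9, 8, 6, 11, 5].
Step 2: syndromes of r = [6, 2, 3, 7, 8] (all sums mod 13).
  S_0 = Σ v_i r_i = 9·6 + 8·2 + 6·3 + 11·7 + 5·8 = 205 ≡ 10.
  S_1 = Σ v_i α_i r_i = 9·2·6 + 8·7·2 + 6·9·3 + 11·1·7 + 5·6·8 = 699 ≡ 10.
  α_i^2 mod 13 = [4, 10, 3, 1, 10].
  S_2 = Σ v_i α_i^2 r_i = 9·4·6 + 8·10·2 + 6·3·3 + 11·1·7 + 5·10·8 = 907 ≡ 10.
  S = (10, 10, 10) ≠ 0, so r is not a codeword (an error is present).
Step 3: locate the error. For a single error e at position i, S_ℓ = v_i·e·α_i^ℓ, so α_err = S_1/S_0.
  S_0^{−1} = 10^{−1} = 4 (mod 13), so α_err = 10·4 = 40 ≡ 1 = α_4. Error position i = 4.
  Consistency check: S_2/S_1 = 10·4 = 40 ≡ 1 = α_err ✓ (single-error assumption holds).
Step 4: error magnitude e = S_0/v_4 = S_0·∏_{j≠4}(α_4 − α_j) = 10·6 = 60 ≡ 8 (mod 13).
Step 5: correct position 4: c_4 = r_4 − e = 7 − 8 ≡ 12 (mod 13). Hence c = [6, 2, 3, 12, 8].
  Check: interpolating c through the α_i gives m(x) = 5 + 7·x (degree < 2) with m(α_i) = c_i for every i, so c is indeed a codeword.


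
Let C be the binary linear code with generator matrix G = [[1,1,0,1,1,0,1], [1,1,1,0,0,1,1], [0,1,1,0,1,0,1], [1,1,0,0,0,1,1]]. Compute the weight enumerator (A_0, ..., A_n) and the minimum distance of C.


Weight distribution: A_0 = 1, A_1 = 1, A_2 = 1, A_3 = 4, A_4 = 5, A_5 = 3, A_6 = 1. Minimum distance d = 1.

Enumerate all 2^4 = 16 messages m ∈ F_2^4.
For each, compute codeword c = mG in F_2^7, then tally its weight.
  m = 0000 → c = 0000000, weight = 0.
  m = 1000 → c = 1101101, weight = 5.
  m = 0100 → c = 1110011, weight = 5.
  m = 1100 → c = 0011110, weight = 4.
  m = 0010 → c = 0110101, weight = 4.
  m = 1010 → c = 1011000, weight = 3.
  m = 0110 → c = 1000110, weight = 3.
  m = 1110 → c = 0101011, weight = 4.
  m = 0001 → c = 1100011, weight = 4.
  m = 1001 → c = 0001110, weight = 3.
  m = 0101 → c = 0010000, weight = 1.
  m = 1101 → c = 1111101, weight = 6.
  m = 0011 → c = 1010110, weight = 4.
  m = 1011 → c = 0111011, weight = 5.
  m = 0111 → c = 0100101, weight = 3.
  m = 1111 → c = 1001000, weight = 2.
Tally weights:
  weight 0: 1 codewords.
  weight 1: 1 codewords.
  weight 2: 1 codewords.
  weight 3: 4 codewords.
  weight 4: 5 codewords.
  weight 5: 3 codewords.
  weight 6: 1 codewords.
Minimum distance d = smallest w > 0 with A_w > 0 = 1.
Sanity: Σ A_w = 16 = 2^4 = 16 ✓.


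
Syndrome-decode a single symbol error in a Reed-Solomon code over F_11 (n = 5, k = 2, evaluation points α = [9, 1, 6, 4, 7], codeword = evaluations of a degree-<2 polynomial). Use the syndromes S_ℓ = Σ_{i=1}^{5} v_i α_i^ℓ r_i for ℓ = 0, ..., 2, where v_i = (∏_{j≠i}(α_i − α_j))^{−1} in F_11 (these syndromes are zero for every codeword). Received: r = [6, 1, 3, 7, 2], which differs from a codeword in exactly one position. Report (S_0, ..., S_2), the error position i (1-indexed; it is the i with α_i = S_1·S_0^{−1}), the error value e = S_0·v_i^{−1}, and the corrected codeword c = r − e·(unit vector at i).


S = (10, 5, 8), error at position 3, error magnitude e = 3, c = [6, 1, 0, 7, 2].

Step 1: column multipliers v_i = (∏_{j≠i}(α_i − α_j))^{−1} mod 11.
  i = 1 (α = 9): (9−1)(9−6)(9−4)(9−7) = 8·3·5·2 = 240 ≡ 9, so v_1 = 9^{−1} = 5 (mod 11).
  i = 2 (α = 1): (1−9)(1−6)(1−4)(1−7) = (−8)·(−5)·(−3)·(−6) = 720 ≡ 5, so v_2 = 5^{−1} = 9 (mod 11).
  i = 3 (α = 6): (6−9)(6−1)(6−4)(6−7) = (−3)·5·2·(−1) = 30 ≡ 8, so v_3 = 8^{−1} = 7 (mod 11).
  i = 4 (α = 4): (4−9)(4−1)(4−6)(4−7) = (−5)·3·(−2)·(−3) = −90 ≡ 9, so v_4 = 9^{−1} = 5 (mod 11).
  i = 5 (α = 7): (7−9)(7−1)(7−6)(7−4) = (−2)·6·1·3 = −36 ≡ 8, so v_5 = 8^{−1} = 7 (mod 11).
  v = [5, 9, 7, 5, 7].
Step 2: syndromes of r = [6, 1, 3, 7, 2] (all sums mod 11).
  S_0 = Σ v_i r_i = 5·6 + 9·1 + 7·3 + 5·7 + 7·2 = 109 ≡ 10.
  S_1 = Σ v_i α_i r_i = 5·9·6 + 9·1·1 + 7·6·3 + 5·4·7 + 7·7·2 = 643 ≡ 5.
  α_i^2 mod 11 = [4, 1, 3, 5, 5].
  S_2 = Σ v_i α_i^2 r_i = 5·4·6 + 9·1·1 + 7·3·3 + 5·5·7 + 7·5·2 = 437 ≡ 8.
  S = (10, 5, 8) ≠ 0, so r is not a codeword (an error is present).
Step 3: locate the error. For a single error e at position i, S_ℓ = v_i·e·α_i^ℓ, so α_err = S_1/S_0.
  S_0^{−1} = 10^{−1} = 10 (mod 11), so α_err = 5·10 = 50 ≡ 6 = α_3. Error position i = 3.
  Consistency check: S_2/S_1 = 8·9 = 72 ≡ 6 = α_err ✓ (single-error assumption holds).
Step 4: error magnitude e = S_0/v_3 = S_0·∏_{j≠3}(α_3 − α_j) = 10·8 = 80 ≡ 3 (mod 11).
Step 5: correct position 3: c_3 = r_3 − e = 3 − 3 ≡ 0 (mod 11). Hence c = [6, 1, 0, 7, 2].
  Check: interpolating c through the α_i gives m(x) = 10 + 2·x (degree < 2) with m(α_i) = c_i for every i, so c is indeed a codeword.


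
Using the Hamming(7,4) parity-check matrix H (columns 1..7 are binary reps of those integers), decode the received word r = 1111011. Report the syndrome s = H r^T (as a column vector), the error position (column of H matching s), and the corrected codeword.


s = (1, 0, 1)^T, error position = 5, corrected codeword c = 1111111

Compute s = H r^T mod 2 one row at a time:
  s_1 = 1 + 0 + 1 + 1 = 3 ≡ 1 (mod 2).
  s_2 = 1 + 1 + 1 + 1 = 4 ≡ 0 (mod 2).
  s_3 = 1 + 1 + 0 + 1 = 3 ≡ 1 (mod 2).
s = (1, 0, 1)^T — this equals column 5 of H (binary 101), so error is at position 5.
Correct: flip bit 5 of r = 1111011 to get c = 1111111.


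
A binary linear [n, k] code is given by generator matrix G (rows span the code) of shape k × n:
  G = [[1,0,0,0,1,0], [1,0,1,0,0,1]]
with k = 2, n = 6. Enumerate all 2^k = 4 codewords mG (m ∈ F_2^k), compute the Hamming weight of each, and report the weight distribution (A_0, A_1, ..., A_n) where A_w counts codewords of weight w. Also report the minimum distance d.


Weight distribution: A_0 = 1, A_2 = 1, A_3 = 2. Minimum distance d = 2.

Enumerate all 2^2 = 4 messages m ∈ F_2^2.
For each, compute codeword c = mG in F_2^6, then tally its weight.
  m = 00 → c = 000000, weight = 0.
  m = 10 → c = 100010, weight = 2.
  m = 01 → c = 101001, weight = 3.
  m = 11 → c = 001011, weight = 3.
Tally weights:
  weight 0: 1 codewords.
  weight 2: 1 codewords.
  weight 3: 2 codewords.
Minimum distance d = smallest w > 0 with A_w > 0 = 2.
Sanity: Σ A_w = 4 = 2^2 = 4 ✓.


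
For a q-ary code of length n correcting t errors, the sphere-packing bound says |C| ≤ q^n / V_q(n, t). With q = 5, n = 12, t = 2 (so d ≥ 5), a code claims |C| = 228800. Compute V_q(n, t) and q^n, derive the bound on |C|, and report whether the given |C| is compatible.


V_q(n, t) = 1105, q^n = 244140625, Hamming bound = 220941, |C| = 228800 > bound (violated).

Step 1: Compute V_q(n, t) = Σ_{j=0}^2 C(n, j) (q−1)^j.
  j = 0: C(12,0)·(4)^0 = 1·1 = 1.
  j = 1: C(12,1)·(4)^1 = 12·4 = 48.
  j = 2: C(12,2)·(4)^2 = 66·16 = 1056.
  V_q(n, t) = 1 + 48 + 1056 = 1105.
Step 2: q^n = 5^12 = 244140625.
Step 3: Hamming bound ⌊q^n / V_q(n,t)⌋ = ⌊244140625/1105⌋ = 220941.
Step 4: Compare |C| = 228800 to 220941: violated.
The claimed |C| lies above the Hamming bound, so no 5-ary code of length 12 with d ≥ 5 can have 228800 codewords.


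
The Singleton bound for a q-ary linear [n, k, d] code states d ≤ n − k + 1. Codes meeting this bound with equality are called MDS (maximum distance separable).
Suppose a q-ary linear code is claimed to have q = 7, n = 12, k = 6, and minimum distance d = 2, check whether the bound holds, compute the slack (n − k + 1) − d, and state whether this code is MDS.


Singleton RHS = n − k + 1 = 7, slack = 5, bound satisfied, not MDS.

Singleton bound: d ≤ n − k + 1.
Here n = 12, k = 6, so n − k + 1 = 7.
Given d = 2, check d ≤ 7: YES.
Slack = (n − k + 1) − d = 5.
The code is NOT MDS (slack = 5 > 0).
Description: the claimed parameters are [12, 6, 2]_7; such a code would be non-MDS.


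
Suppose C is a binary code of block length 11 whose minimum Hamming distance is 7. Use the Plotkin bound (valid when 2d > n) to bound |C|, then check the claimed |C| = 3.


Plotkin bound M ≤ 4; given |C| = 3 ≤ bound (satisfied).

Check applicability: 2d = 14, n = 11.
2d − n = 3 > 0, so Plotkin applies.
Compute d/(2d−n) = 7/3 ≈ 2.3333.
⌊d/(2d−n)⌋ = 2.
Plotkin bound: M ≤ 2·2 = 4.
Given |C| = 3, check: satisfied.
This |C| is below the Plotkin bound.


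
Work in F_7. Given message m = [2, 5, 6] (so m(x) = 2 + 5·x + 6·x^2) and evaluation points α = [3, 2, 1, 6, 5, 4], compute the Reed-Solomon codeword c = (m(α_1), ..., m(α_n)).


c = [1, 1, 6, 3, 2, 6]

Message polynomial: m(x) = 2 + 5·x + 6·x^2 (mod 7).
For each evaluation point α_i, compute m(α_i) mod 7:
  α_1 = 3: Horner steps 6 → 2 → 1, so m(3) = 1.
  α_2 = 2: Horner steps 6 → 3 → 1, so m(2) = 1.
  α_3 = 1: Horner steps 6 → 4 → 6, so m(1) = 6.
  α_4 = 6: Horner steps 6 → 6 → 3, so m(6) = 3.
  α_5 = 5: Horner steps 6 → 0 → 2, so m(5) = 2.
  α_6 = 4: Horner steps 6 → 1 → 6, so m(4) = 6.
Codeword c = [1, 1, 6, 3, 2, 6] ∈ F_7^6.


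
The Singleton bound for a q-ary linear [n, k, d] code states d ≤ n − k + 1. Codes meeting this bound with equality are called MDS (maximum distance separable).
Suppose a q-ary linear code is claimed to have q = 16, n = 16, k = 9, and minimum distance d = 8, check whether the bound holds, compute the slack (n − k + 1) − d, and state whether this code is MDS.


Singleton RHS = n − k + 1 = 8, slack = 0, bound satisfied, MDS.

Singleton bound: d ≤ n − k + 1.
Here n = 16, k = 9, so n − k + 1 = 8.
Given d = 8, check d ≤ 8: YES.
Slack = (n − k + 1) − d = 0.
The code is MDS (slack = 0).
Description: the claimed parameters are [16, 9, 8]_16; such a code would be MDS (meets Singleton bound).


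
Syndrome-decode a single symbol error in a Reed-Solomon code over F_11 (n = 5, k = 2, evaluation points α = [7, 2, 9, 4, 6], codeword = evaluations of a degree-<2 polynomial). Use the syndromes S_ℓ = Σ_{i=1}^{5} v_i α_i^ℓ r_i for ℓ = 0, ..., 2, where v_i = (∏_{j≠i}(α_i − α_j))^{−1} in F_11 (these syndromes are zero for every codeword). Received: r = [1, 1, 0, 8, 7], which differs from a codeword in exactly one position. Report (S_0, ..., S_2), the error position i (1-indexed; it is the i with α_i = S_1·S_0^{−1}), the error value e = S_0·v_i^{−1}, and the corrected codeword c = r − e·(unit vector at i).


S = (5, 10, 9), error at position 2, error magnitude e = 3, c = [1, 9, 0, 8, 7].

Step 1: column multipliers v_i = (∏_{j≠i}(α_i − α_j))^{−1} mod 11.
  i = 1 (α = 7): (7−2)(7−9)(7−4)(7−6) = 5·(−2)·3·1 = −30 ≡ 3, so v_1 = 3^{−1} = 4 (mod 11).
  i = 2 (α = 2): (2−7)(2−9)(2−4)(2−6) = (−5)·(−7)·(−2)·(−4) = 280 ≡ 5, so v_2 = 5^{−1} = 9 (mod 11).
  i = 3 (α = 9): (9−7)(9−2)(9−4)(9−6) = 2·7·5·3 = 210 ≡ 1, so v_3 = 1^{−1} = 1 (mod 11).
  i = 4 (α = 4): (4−7)(4−2)(4−9)(4−6) = (−3)·2·(−5)·(−2) = −60 ≡ 6, so v_4 = 6^{−1} = 2 (mod 11).
  i = 5 (α = 6): (6−7)(6−2)(6−9)(6−4) = (−1)·4·(−3)·2 = 24 ≡ 2, so v_5 = 2^{−1} = 6 (mod 11).
  v = [4, 9, 1, 2, 6].
Step 2: syndromes of r = [1, 1, 0, 8, 7] (all sums mod 11).
  S_0 = Σ v_i r_i = 4·1 + 9·1 + 1·0 + 2·8 + 6·7 = 71 ≡ 5.
  S_1 = Σ v_i α_i r_i = 4·7·1 + 9·2·1 + 1·9·0 + 2·4·8 + 6·6·7 = 362 ≡ 10.
  α_i^2 mod 11 = [5, 4, 4, 5, 3].
  S_2 = Σ v_i α_i^2 r_i = 4·5·1 + 9·4·1 + 1·4·0 + 2·5·8 + 6·3·7 = 262 ≡ 9.
  S = (5, 10, 9) ≠ 0, so r is not a codeword (an error is present).
Step 3: locate the error. For a single error e at position i, S_ℓ = v_i·e·α_i^ℓ, so α_err = S_1/S_0.
  S_0^{−1} = 5^{−1} = 9 (mod 11), so α_err = 10·9 = 90 ≡ 2 = α_2. Error position i = 2.
  Consistency check: S_2/S_1 = 9·10 = 90 ≡ 2 = α_err ✓ (single-error assumption holds).
Step 4: error magnitude e = S_0/v_2 = S_0·∏_{j≠2}(α_2 − α_j) = 5·5 = 25 ≡ 3 (mod 11).
Step 5: correct position 2: c_2 = r_2 − e = 1 − 3 ≡ 9 (mod 11). Hence c = [1, 9, 0, 8, 7].
  Check: interpolating c through the α_i gives m(x) = 10 + 5·x (degree < 2) with m(α_i) = c_i for every i, so c is indeed a codeword.


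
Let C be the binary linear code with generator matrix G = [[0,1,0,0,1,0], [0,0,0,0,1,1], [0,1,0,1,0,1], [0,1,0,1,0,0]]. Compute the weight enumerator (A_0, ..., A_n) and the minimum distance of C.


Weight distribution: A_0 = 1, A_1 = 4, A_2 = 6, A_3 = 4, A_4 = 1. Minimum distance d = 1.

Enumerate all 2^4 = 16 messages m ∈ F_2^4.
For each, compute codeword c = mG in F_2^6, then tally its weight.
  m = 0000 → c = 000000, weight = 0.
  m = 1000 → c = 010010, weight = 2.
  m = 0100 → c = 000011, weight = 2.
  m = 1100 → c = 010001, weight = 2.
  m = 0010 → c = 010101, weight = 3.
  m = 1010 → c = 000111, weight = 3.
  m = 0110 → c = 010110, weight = 3.
  m = 1110 → c = 000100, weight = 1.
  m = 0001 → c = 010100, weight = 2.
  m = 1001 → c = 000110, weight = 2.
  m = 0101 → c = 010111, weight = 4.
  m = 1101 → c = 000101, weight = 2.
  m = 0011 → c = 000001, weight = 1.
  m = 1011 → c = 010011, weight = 3.
  m = 0111 → c = 000010, weight = 1.
  m = 1111 → c = 010000, weight = 1.
Tally weights:
  weight 0: 1 codewords.
  weight 1: 4 codewords.
  weight 2: 6 codewords.
  weight 3: 4 codewords.
  weight 4: 1 codewords.
Minimum distance d = smallest w > 0 with A_w > 0 = 1.
Sanity: Σ A_w = 16 = 2^4 = 16 ✓.


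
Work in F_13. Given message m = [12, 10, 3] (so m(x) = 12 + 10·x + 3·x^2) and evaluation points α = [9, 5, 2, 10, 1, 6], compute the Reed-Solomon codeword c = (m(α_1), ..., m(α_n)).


c = [7, 7, 5, 9, 12, 11]

Message polynomial: m(x) = 12 + 10·x + 3·x^2 (mod 13).
For each evaluation point α_i, compute m(α_i) mod 13:
  α_1 = 9: Horner steps 3 → 11 → 7, so m(9) = 7.
  α_2 = 5: Horner steps 3 → 12 → 7, so m(5) = 7.
  α_3 = 2: Horner steps 3 → 3 → 5, so m(2) = 5.
  α_4 = 10: Horner steps 3 → 1 → 9, so m(10) = 9.
  α_5 = 1: Horner steps 3 → 0 → 12, so m(1) = 12.
  α_6 = 6: Horner steps 3 → 2 → 11, so m(6) = 11.
Codeword c = [7, 7, 5, 9, 12, 11] ∈ F_13^6.


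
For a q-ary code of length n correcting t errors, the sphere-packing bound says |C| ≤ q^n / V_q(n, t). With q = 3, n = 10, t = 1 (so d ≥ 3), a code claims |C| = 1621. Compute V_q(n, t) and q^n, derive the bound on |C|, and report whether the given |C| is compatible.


V_q(n, t) = 21, q^n = 59049, Hamming bound = 2811, |C| = 1621 ≤ bound (satisfied).

Step 1: Compute V_q(n, t) = Σ_{j=0}^1 C(n, j) (q−1)^j.
  j = 0: C(10,0)·(2)^0 = 1·1 = 1.
  j = 1: C(10,1)·(2)^1 = 10·2 = 20.
  V_q(n, t) = 1 + 20 = 21.
Step 2: q^n = 3^10 = 59049.
Step 3: Hamming bound ⌊q^n / V_q(n,t)⌋ = ⌊59049/21⌋ = 2811.
Step 4: Compare |C| = 1621 to 2811: satisfied.
The claimed |C| lies below the Hamming bound.


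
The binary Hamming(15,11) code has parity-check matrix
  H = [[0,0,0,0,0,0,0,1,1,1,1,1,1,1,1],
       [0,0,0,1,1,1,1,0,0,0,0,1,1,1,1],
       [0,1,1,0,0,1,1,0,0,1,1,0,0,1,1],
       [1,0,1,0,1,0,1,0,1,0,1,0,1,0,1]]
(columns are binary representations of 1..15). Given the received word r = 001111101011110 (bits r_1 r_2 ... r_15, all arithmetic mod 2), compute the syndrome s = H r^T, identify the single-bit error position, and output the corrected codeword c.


s = (1, 1, 1, 0)^T, error position = 14, corrected codeword c = 001111101011100

Compute s = H r^T mod 2 one row at a time:
  s_1 = 0 + 1 + 0 + 1 + 1 + 1 + 1 + 0 = 5 ≡ 1 (mod 2).
  s_2 = 1 + 1 + 1 + 1 + 1 + 1 + 1 + 0 = 7 ≡ 1 (mod 2).
  s_3 = 0 + 1 + 1 + 1 + 0 + 1 + 1 + 0 = 5 ≡ 1 (mod 2).
  s_4 = 0 + 1 + 1 + 1 + 1 + 1 + 1 + 0 = 6 ≡ 0 (mod 2).
s = (1, 1, 1, 0)^T — this equals column 14 of H (binary 1110), so error is at position 14.
Correct: flip bit 14 of r = 001111101011110 to get c = 001111101011100.


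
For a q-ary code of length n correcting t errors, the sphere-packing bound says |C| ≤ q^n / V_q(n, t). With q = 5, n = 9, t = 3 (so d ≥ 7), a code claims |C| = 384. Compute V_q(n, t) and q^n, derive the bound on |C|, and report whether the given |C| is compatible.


V_q(n, t) = 5989, q^n = 1953125, Hamming bound = 326, |C| = 384 > bound (violated).

Step 1: Compute V_q(n, t) = Σ_{j=0}^3 C(n, j) (q−1)^j.
  j = 0: C(9,0)·(4)^0 = 1·1 = 1.
  j = 1: C(9,1)·(4)^1 = 9·4 = 36.
  j = 2: C(9,2)·(4)^2 = 36·16 = 576.
  j = 3: C(9,3)·(4)^3 = 84·64 = 5376.
  V_q(n, t) = 1 + 36 + 576 + 5376 = 5989.
Step 2: q^n = 5^9 = 1953125.
Step 3: Hamming bound ⌊q^n / V_q(n,t)⌋ = ⌊1953125/5989⌋ = 326.
Step 4: Compare |C| = 384 to 326: violated.
The claimed |C| lies above the Hamming bound, so no 5-ary code of length 9 with d ≥ 7 can have 384 codewords.


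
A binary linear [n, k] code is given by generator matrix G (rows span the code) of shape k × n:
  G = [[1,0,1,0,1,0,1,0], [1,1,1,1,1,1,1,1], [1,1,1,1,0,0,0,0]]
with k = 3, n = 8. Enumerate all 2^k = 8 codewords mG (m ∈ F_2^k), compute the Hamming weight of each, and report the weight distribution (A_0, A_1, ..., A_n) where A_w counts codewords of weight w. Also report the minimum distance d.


Weight distribution: A_0 = 1, A_4 = 6, A_8 = 1. Minimum distance d = 4.

Enumerate all 2^3 = 8 messages m ∈ F_2^3.
For each, compute codeword c = mG in F_2^8, then tally its weight.
  m = 000 → c = 00000000, weight = 0.
  m = 100 → c = 10101010, weight = 4.
  m = 010 → c = 11111111, weight = 8.
  m = 110 → c = 01010101, weight = 4.
  m = 001 → c = 11110000, weight = 4.
  m = 101 → c = 01011010, weight = 4.
  m = 011 → c = 00001111, weight = 4.
  m = 111 → c = 10100101, weight = 4.
Tally weights:
  weight 0: 1 codewords.
  weight 4: 6 codewords.
  weight 8: 1 codewords.
Minimum distance d = smallest w > 0 with A_w > 0 = 4.
Sanity: Σ A_w = 8 = 2^3 = 8 ✓.


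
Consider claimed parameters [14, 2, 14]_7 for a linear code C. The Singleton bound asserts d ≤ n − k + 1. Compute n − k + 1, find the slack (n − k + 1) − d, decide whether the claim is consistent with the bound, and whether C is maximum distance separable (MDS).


Singleton RHS = n − k + 1 = 13, slack = -1, bound violated (no such code; not MDS).

Singleton bound: d ≤ n − k + 1.
Here n = 14, k = 2, so n − k + 1 = 13.
Given d = 14, check d ≤ 13: NO.
Slack = (n − k + 1) − d = -1.
The slack is negative: d = 14 exceeds n − k + 1 = 13 by 1, so the Singleton bound is violated and no linear [14, 2, 14]_7 code can exist. In particular it is not MDS (MDS requires d = n − k + 1 exactly).
Description: the claimed parameters are [14, 2, 14]_7; such a code would be impossible (violates the Singleton bound).


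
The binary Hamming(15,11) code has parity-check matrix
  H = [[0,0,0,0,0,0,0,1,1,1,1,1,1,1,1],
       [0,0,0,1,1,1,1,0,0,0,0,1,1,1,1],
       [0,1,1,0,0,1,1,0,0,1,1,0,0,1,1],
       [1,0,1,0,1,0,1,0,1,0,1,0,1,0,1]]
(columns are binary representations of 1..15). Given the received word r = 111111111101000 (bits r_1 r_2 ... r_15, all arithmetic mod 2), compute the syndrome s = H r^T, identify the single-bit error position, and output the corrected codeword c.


s = (0, 1, 1, 1)^T, error position = 7, corrected codeword c = 111111011101000

Compute s = H r^T mod 2 one row at a time:
  s_1 = 1 + 1 + 1 + 0 + 1 + 0 + 0 + 0 = 4 ≡ 0 (mod 2).
  s_2 = 1 + 1 + 1 + 1 + 1 + 0 + 0 + 0 = 5 ≡ 1 (mod 2).
  s_3 = 1 + 1 + 1 + 1 + 1 + 0 + 0 + 0 = 5 ≡ 1 (mod 2).
  s_4 = 1 + 1 + 1 + 1 + 1 + 0 + 0 + 0 = 5 ≡ 1 (mod 2).
s = (0, 1, 1, 1)^T — this equals column 7 of H (binary 0111), so error is at position 7.
Correct: flip bit 7 of r = 111111111101000 to get c = 111111011101000.


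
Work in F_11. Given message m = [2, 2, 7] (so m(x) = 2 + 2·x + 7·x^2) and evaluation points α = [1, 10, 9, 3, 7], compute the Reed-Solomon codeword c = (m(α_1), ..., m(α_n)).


c = [0, 7, 4, 5, 7]

Message polynomial: m(x) = 2 + 2·x + 7·x^2 (mod 11).
For each evaluation point α_i, compute m(α_i) mod 11:
  α_1 = 1: Horner steps 7 → 9 → 0, so m(1) = 0.
  α_2 = 10: Horner steps 7 → 6 → 7, so m(10) = 7.
  α_3 = 9: Horner steps 7 → 10 → 4, so m(9) = 4.
  α_4 = 3: Horner steps 7 → 1 → 5, so m(3) = 5.
  α_5 = 7: Horner steps 7 → 7 → 7, so m(7) = 7.
Codeword c = [0, 7, 4, 5, 7] ∈ F_11^5.


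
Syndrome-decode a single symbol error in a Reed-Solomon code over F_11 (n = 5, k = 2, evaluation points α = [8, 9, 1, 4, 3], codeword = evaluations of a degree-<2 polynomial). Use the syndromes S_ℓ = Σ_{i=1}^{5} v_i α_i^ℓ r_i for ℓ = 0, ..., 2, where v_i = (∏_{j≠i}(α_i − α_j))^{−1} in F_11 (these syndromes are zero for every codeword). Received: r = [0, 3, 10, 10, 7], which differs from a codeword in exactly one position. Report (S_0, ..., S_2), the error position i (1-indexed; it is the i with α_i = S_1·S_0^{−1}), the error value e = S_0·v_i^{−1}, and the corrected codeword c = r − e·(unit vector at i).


S = (7, 7, 7), error at position 3, error magnitude e = 9, c = [0, 3, 1, 10, 7].

Step 1: column multipliers v_i = (∏_{j≠i}(α_i − α_j))^{−1} mod 11.
  i = 1 (α = 8): (8−9)(8−1)(8−4)(8−3) = (−1)·7·4·5 = −140 ≡ 3, so v_1 = 3^{−1} = 4 (mod 11).
  i = 2 (α = 9): (9−8)(9−1)(9−4)(9−3) = 1·8·5·6 = 240 ≡ 9, so v_2 = 9^{−1} = 5 (mod 11).
  i = 3 (α = 1): (1−8)(1−9)(1−4)(1−3) = (−7)·(−8)·(−3)·(−2) = 336 ≡ 6, so v_3 = 6^{−1} = 2 (mod 11).
  i = 4 (α = 4): (4−8)(4−9)(4−1)(4−3) = (−4)·(−5)·3·1 = 60 ≡ 5, so v_4 = 5^{−1} = 9 (mod 11).
  i = 5 (α = 3): (3−8)(3−9)(3−1)(3−4) = (−5)·(−6)·2·(−1) = −60 ≡ 6, so v_5 = 6^{−1} = 2 (mod 11).
  v = [4, 5, 2, 9, 2].
Step 2: syndromes of r = [0, 3, 10, 10, 7] (all sums mod 11).
  S_0 = Σ v_i r_i = 4·0 + 5·3 + 2·10 + 9·10 + 2·7 = 139 ≡ 7.
  S_1 = Σ v_i α_i r_i = 4·8·0 + 5·9·3 + 2·1·10 + 9·4·10 + 2·3·7 = 557 ≡ 7.
  α_i^2 mod 11 = [9, 4, 1, 5, 9].
  S_2 = Σ v_i α_i^2 r_i = 4·9·0 + 5·4·3 + 2·1·10 + 9·5·10 + 2·9·7 = 656 ≡ 7.
  S = (7, 7, 7) ≠ 0, so r is not a codeword (an error is present).
Step 3: locate the error. For a single error e at position i, S_ℓ = v_i·e·α_i^ℓ, so α_err = S_1/S_0.
  S_0^{−1} = 7^{−1} = 8 (mod 11), so α_err = 7·8 = 56 ≡ 1 = α_3. Error position i = 3.
  Consistency check: S_2/S_1 = 7·8 = 56 ≡ 1 = α_err ✓ (single-error assumption holds).
Step 4: error magnitude e = S_0/v_3 = S_0·∏_{j≠3}(α_3 − α_j) = 7·6 = 42 ≡ 9 (mod 11).
Step 5: correct position 3: c_3 = r_3 − e = 10 − 9 ≡ 1 (mod 11). Hence c = [0, 3, 1, 10, 7].
  Check: interpolating c through the α_i gives m(x) = 9 + 3·x (degree < 2) with m(α_i) = c_i for every i, so c is indeed a codeword.
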